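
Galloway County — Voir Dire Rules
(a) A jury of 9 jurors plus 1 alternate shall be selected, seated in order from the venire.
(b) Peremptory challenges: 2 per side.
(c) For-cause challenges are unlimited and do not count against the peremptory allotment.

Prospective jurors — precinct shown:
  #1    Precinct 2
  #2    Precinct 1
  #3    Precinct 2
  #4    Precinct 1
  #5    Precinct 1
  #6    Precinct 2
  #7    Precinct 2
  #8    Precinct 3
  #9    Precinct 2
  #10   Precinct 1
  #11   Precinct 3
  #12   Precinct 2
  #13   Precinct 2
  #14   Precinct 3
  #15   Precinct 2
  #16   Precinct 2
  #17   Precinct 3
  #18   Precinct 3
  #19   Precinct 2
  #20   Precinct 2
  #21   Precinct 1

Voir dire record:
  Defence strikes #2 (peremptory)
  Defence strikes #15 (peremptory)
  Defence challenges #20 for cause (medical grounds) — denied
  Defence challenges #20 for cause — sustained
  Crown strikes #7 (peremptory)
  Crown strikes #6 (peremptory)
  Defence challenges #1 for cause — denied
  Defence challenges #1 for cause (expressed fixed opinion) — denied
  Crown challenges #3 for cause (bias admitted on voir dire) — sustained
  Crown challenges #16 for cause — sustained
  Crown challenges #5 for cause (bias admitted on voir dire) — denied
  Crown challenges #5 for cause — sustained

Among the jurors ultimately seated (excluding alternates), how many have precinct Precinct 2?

4

Removed: #2, #3, #5, #6, #7, #15, #16, #20.
Seated jurors 1–9: #1, #4, #8, #9, #10, #11, #12, #13, #14 (alternates #17 not counted).
Of those, in Precinct 2: #1, #9, #12, #13 → 4.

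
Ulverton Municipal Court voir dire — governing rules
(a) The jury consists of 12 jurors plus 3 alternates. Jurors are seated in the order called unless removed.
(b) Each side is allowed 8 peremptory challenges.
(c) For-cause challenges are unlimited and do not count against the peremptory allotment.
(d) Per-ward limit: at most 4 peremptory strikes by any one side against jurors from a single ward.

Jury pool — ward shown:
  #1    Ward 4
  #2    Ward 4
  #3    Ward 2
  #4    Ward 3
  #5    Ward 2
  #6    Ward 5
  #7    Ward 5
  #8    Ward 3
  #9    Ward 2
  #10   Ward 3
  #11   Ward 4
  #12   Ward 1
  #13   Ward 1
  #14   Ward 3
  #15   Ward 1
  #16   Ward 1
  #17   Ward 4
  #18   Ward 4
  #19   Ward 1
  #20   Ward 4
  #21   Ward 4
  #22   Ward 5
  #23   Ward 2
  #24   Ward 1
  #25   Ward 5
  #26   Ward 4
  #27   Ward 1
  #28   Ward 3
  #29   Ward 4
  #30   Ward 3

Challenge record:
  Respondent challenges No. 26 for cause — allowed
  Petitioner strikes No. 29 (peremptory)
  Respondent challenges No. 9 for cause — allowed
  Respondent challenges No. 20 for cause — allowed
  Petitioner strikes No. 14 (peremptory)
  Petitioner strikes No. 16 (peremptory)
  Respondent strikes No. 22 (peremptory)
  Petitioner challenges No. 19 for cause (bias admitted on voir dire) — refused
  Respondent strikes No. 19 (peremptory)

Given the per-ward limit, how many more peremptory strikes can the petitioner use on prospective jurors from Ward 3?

3

Petitioner peremptories so far: #29, #14, #16 — 3 of 8 used, 5 left overall.
Against Ward 3: #14 — 1 used; per-ward cap 4 leaves 3.
Binding limit: min(5, 3) = 3.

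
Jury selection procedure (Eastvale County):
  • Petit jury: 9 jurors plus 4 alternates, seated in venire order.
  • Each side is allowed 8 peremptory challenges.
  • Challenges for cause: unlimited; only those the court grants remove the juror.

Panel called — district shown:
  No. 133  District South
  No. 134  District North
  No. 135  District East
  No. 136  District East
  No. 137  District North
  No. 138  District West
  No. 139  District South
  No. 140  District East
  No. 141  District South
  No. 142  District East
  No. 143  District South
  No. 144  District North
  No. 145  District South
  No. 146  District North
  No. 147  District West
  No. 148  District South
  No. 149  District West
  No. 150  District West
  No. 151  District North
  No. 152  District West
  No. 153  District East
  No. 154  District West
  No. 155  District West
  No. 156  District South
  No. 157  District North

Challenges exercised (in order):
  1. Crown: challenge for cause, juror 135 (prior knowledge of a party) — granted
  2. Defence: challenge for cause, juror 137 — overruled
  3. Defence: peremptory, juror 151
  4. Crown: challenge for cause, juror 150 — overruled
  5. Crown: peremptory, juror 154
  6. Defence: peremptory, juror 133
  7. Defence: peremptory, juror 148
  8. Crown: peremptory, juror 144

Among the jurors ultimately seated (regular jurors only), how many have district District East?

3

Removed: #133, #135, #144, #148, #151, #154.
Seated jurors 1–9: #134, #136, #137, #138, #139, #140, #141, #142, #143 (alternates #145, #146, #147, #149 not counted).
Of those, in District East: #136, #140, #142 → 3.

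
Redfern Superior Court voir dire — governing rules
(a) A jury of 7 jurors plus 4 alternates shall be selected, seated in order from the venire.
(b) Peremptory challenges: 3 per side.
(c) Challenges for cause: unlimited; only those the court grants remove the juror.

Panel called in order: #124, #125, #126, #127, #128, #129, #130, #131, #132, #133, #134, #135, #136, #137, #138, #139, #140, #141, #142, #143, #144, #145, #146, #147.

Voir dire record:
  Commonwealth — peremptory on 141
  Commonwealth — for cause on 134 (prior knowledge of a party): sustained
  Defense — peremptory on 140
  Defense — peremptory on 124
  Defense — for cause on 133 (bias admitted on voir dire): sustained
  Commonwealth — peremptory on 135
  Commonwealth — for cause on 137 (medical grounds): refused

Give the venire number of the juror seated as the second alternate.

136

Removed: #124, #133, #134, #135, #140, #141. (#137 stays — for-cause denied.)
Filling seats in venire order through position 9: #125, #126, #127, #128, #129, #130, #131, #132, #136.
So alternate 2 is #136.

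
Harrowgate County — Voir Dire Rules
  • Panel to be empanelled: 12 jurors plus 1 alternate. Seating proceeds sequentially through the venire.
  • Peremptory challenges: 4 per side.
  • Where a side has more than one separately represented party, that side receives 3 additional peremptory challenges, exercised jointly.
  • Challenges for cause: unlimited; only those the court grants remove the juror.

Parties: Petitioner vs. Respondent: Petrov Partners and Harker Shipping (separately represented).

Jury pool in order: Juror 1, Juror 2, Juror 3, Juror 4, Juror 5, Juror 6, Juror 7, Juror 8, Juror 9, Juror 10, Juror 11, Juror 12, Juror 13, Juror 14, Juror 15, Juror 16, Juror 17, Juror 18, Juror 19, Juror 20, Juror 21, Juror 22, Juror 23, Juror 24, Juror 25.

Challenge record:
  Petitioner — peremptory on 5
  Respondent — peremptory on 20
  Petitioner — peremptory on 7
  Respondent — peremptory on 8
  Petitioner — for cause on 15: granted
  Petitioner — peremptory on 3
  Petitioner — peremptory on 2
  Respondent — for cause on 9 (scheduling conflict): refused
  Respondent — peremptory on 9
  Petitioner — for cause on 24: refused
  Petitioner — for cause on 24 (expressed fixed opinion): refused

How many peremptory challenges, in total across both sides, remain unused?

4

Petitioner allotment: 4. Respondent allotment: 4 base + 3 multi-party = 7.
Petitioner peremptories used: #5, #7, #3, #2 — 4 (for-cause on #15, #24, #24 don't count).
Respondent peremptories used: #20, #8, #9 — 3 (the for-cause on #9 doesn't count).
Remaining: (4 − 4) + (7 − 3) = 4.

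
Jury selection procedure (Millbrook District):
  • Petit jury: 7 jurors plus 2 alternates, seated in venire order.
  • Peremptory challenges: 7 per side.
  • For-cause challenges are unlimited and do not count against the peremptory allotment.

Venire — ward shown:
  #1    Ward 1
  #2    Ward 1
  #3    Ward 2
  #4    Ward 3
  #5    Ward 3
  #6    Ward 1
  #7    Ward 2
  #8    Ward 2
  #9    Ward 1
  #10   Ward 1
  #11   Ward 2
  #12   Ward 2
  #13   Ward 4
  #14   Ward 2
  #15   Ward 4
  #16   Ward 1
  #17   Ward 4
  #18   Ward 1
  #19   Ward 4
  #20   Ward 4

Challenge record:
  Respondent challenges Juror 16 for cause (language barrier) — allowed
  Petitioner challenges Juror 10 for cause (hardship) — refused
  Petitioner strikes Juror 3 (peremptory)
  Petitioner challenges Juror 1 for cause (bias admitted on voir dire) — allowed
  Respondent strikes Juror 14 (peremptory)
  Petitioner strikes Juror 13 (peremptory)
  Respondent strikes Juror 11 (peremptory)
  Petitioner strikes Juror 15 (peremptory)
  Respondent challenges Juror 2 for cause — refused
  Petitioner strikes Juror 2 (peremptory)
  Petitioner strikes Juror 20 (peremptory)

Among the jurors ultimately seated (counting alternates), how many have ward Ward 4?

Removed: #1, #2, #3, #11, #13, #14, #15, #16, #20.
Seated (9 incl. alternates): #4, #5, #6, #7, #8, #9, #10, #12, #17.
Of those, in Ward 4: #17 → 1.

1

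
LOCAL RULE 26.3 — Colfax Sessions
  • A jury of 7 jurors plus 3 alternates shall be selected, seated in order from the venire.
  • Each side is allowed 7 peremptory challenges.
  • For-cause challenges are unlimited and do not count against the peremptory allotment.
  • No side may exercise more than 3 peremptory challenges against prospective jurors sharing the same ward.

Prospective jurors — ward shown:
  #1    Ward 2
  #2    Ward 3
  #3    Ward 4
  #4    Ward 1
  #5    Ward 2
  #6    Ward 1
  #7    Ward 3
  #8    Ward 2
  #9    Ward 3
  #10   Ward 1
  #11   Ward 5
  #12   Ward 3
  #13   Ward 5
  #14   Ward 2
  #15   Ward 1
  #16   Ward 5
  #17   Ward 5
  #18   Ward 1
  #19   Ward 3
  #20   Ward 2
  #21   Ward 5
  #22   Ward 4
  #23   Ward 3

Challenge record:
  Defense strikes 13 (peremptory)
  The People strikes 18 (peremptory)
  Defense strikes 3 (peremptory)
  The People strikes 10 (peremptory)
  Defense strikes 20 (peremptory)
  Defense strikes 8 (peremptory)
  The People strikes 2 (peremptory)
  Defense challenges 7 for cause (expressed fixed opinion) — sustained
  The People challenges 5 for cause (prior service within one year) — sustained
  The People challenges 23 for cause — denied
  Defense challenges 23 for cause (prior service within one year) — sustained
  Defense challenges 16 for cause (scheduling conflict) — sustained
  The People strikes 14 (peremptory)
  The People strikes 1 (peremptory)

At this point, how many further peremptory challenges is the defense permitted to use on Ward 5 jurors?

Defense peremptories so far: #13, #3, #20, #8 — 4 of 7 used, 3 left overall.
Against Ward 5: #13 — 1 used; per-ward cap 3 leaves 2.
Binding limit: min(3, 2) = 2.

2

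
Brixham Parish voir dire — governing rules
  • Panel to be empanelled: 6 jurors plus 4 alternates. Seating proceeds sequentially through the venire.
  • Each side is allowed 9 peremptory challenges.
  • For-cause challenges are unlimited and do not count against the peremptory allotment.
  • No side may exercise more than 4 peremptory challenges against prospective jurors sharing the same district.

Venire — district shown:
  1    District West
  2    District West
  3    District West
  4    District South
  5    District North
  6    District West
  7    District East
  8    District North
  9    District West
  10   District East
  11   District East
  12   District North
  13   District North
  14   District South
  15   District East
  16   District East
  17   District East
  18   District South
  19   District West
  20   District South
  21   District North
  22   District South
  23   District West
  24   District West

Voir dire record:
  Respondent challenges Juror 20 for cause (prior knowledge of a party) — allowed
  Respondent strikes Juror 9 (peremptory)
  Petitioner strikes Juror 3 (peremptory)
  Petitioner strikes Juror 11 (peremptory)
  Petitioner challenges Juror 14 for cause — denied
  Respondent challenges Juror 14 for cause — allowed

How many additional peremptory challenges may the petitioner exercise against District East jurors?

Petitioner peremptories so far: #3, #11 — 2 of 9 used, 7 left overall.
Against District East: #11 — 1 used; per-district cap 4 leaves 3.
Binding limit: min(7, 3) = 3.

3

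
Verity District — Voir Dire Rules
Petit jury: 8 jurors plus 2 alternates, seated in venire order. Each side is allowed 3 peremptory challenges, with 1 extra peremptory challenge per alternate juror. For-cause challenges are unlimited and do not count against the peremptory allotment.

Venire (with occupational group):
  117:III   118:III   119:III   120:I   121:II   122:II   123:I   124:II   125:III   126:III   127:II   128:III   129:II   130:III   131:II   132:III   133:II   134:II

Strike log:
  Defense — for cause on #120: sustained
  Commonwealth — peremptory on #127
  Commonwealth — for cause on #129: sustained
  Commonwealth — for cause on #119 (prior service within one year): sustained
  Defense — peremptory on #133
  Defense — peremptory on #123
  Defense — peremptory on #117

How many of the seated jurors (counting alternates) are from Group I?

0

Removed: #117, #119, #120, #123, #127, #129, #133.
Seated (10 incl. alternates): #118, #121, #122, #124, #125, #126, #128, #130, #131, #132.
None of those are in Group I → 0.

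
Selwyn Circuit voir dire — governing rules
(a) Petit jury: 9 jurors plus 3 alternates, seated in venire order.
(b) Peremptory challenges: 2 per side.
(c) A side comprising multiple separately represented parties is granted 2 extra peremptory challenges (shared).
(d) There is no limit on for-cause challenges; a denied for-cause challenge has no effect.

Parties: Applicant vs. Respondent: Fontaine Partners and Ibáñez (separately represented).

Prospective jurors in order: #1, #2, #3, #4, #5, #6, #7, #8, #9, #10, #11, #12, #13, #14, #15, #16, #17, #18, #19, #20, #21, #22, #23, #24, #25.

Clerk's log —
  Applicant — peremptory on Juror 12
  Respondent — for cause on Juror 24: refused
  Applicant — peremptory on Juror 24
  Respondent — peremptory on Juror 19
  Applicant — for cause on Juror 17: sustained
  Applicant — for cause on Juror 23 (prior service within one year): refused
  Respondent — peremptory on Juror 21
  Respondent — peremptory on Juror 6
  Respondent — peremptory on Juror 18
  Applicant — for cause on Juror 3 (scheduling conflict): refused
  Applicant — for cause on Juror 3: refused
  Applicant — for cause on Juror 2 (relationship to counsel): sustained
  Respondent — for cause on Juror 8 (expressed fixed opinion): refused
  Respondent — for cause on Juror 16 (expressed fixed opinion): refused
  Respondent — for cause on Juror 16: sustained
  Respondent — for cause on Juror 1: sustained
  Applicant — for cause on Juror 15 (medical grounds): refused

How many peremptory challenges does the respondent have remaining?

Respondent allotment: 2 base + 2 multi-party = 4.
Respondent peremptories used: #19, #21, #6, #18 — 4 (for-cause on #24, #8, #16, #16, #1 don't count).
Remaining: 4 − 4 = 0.

0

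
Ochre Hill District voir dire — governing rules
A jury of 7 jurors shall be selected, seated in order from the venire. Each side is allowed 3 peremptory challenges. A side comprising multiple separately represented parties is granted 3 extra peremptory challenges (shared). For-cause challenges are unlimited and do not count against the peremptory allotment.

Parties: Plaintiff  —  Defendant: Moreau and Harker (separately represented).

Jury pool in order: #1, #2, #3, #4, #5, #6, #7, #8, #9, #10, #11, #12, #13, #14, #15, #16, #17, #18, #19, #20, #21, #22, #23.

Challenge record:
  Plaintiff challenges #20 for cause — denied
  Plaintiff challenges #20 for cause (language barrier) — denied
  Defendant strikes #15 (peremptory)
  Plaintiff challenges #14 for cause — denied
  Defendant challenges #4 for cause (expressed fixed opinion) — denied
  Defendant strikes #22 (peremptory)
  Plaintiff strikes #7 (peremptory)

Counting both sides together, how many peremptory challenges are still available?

6

Plaintiff allotment: 3. Defendant allotment: 3 base + 3 multi-party = 6.
Plaintiff peremptories used: #7 — 1 (for-cause on #20, #20, #14 don't count).
Defendant peremptories used: #15, #22 — 2 (the for-cause on #4 doesn't count).
Remaining: (3 − 1) + (6 − 2) = 6.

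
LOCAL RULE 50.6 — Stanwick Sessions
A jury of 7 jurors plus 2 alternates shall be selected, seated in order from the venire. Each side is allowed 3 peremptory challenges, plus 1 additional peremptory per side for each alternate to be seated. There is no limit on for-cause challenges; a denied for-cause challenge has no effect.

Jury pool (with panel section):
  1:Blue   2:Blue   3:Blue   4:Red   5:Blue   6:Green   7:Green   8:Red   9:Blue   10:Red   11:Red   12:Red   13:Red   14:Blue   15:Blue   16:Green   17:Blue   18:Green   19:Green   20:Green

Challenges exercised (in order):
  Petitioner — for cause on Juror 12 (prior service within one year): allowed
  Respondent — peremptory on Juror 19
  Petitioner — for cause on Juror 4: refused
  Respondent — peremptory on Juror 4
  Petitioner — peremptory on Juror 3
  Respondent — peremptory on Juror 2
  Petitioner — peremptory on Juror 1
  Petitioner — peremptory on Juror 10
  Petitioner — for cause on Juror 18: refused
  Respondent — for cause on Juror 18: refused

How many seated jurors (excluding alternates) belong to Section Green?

2

Removed: #1, #2, #3, #4, #10, #12, #19.
Seated jurors 1–7: #5, #6, #7, #8, #9, #11, #13 (alternates #14, #15 not counted).
Of those, in Section Green: #6, #7 → 2.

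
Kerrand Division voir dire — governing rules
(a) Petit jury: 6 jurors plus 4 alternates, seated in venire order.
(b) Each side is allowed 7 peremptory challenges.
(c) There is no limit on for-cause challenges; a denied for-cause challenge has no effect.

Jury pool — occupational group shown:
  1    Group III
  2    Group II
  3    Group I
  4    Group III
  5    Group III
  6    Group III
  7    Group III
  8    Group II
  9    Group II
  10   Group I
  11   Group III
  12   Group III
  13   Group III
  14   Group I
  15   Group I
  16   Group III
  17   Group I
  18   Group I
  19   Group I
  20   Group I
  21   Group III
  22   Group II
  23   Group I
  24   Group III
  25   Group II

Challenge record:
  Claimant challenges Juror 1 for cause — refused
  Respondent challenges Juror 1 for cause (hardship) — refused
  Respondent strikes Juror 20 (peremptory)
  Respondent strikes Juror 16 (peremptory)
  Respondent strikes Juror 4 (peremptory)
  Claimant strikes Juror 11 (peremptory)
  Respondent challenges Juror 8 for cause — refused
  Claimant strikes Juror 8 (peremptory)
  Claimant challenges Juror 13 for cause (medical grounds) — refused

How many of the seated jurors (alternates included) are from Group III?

6

Removed: #4, #8, #11, #16, #20.
Seated (10 incl. alternates): #1, #2, #3, #5, #6, #7, #9, #10, #12, #13.
Of those, in Group III: #1, #5, #6, #7, #12, #13 → 6.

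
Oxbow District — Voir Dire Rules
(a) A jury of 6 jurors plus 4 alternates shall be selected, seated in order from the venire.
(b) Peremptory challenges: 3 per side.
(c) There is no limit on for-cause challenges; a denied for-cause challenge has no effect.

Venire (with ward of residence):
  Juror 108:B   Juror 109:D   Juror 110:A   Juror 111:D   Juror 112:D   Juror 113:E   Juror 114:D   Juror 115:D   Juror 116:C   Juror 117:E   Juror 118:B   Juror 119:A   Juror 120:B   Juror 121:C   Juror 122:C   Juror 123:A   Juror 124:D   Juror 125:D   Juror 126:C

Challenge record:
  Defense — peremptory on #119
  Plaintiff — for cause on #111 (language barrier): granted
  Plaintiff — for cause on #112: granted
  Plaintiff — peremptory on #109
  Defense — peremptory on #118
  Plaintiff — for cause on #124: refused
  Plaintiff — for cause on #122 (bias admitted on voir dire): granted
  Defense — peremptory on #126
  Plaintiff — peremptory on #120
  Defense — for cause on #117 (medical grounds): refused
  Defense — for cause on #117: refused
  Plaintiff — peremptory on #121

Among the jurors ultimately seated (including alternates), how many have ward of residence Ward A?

Removed: #109, #111, #112, #118, #119, #120, #121, #122, #126.
Seated (10 incl. alternates): #108, #110, #113, #114, #115, #116, #117, #123, #124, #125.
Of those, in Ward A: #110, #123 → 2.

2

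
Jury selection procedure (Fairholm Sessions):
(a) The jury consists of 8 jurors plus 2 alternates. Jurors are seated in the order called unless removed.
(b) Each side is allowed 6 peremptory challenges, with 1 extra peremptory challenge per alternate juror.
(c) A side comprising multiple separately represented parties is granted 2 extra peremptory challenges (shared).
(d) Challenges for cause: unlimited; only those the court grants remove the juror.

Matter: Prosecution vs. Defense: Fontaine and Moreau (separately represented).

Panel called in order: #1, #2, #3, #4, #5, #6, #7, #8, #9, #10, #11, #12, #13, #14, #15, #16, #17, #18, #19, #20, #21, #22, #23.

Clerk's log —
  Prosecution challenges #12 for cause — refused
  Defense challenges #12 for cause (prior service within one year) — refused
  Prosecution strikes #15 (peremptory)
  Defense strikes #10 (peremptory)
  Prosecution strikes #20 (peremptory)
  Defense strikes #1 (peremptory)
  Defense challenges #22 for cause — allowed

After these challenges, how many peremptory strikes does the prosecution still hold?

Prosecution allotment: 6 base + 1 × 2 alternates = 8.
Prosecution peremptories used: #15, #20 — 2 (the for-cause on #12 doesn't count).
Remaining: 8 − 2 = 6.

6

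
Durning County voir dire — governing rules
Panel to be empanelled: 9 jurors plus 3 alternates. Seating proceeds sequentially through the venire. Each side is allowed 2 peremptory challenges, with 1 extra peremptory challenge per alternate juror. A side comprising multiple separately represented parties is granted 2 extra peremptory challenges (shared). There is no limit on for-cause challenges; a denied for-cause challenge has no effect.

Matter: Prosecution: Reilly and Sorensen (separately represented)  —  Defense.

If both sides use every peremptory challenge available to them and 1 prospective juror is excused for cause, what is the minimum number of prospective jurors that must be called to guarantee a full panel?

Seats to fill: 9 + 3 alternates = 12.
Peremptories — Prosecution: 2 + 1×3 + 2 = 7; Defense: 2 + 1×3 = 5; total 12.
For-cause removals: 1.
Minimum venire: 12 + 12 + 1 = 25.

25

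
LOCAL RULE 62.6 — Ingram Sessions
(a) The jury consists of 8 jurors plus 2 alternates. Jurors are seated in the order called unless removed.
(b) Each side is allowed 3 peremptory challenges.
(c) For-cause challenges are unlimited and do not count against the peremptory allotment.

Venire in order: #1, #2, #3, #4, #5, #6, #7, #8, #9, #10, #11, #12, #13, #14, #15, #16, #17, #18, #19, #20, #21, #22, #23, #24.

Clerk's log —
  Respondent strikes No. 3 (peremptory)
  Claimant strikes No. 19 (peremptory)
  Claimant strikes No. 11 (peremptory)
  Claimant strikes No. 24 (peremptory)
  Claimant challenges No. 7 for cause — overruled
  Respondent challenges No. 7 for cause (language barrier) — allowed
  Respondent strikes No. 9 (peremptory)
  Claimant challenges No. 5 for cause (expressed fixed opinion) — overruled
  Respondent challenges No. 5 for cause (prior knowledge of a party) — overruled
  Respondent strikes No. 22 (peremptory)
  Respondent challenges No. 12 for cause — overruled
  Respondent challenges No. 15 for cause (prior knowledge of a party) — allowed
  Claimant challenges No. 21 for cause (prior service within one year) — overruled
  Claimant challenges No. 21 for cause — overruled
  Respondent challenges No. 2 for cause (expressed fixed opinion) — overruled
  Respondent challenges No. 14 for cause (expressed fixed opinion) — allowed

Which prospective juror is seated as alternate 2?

Removed: #3, #7, #9, #11, #14, #15, #19, #22, #24. (#2, #5, #12, #21 stay — for-cause denied.)
Seating in order: seats 1–8 → #1, #2, #4, #5, #6, #8, #10, #12; alternates → #13, #16.
So alternate 2 is #16.

16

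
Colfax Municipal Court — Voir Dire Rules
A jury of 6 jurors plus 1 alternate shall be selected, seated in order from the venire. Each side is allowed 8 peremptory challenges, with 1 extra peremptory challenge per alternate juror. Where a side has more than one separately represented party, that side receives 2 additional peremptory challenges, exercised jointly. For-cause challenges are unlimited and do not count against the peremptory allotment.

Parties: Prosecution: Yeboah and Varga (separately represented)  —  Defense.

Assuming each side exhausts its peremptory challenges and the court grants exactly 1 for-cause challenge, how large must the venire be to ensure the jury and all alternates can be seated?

Seats to fill: 6 + 1 alternates = 7.
Peremptories — Prosecution: 8 + 1×1 + 2 = 11; Defense: 8 + 1×1 = 9; total 20.
For-cause removals: 1.
Minimum venire: 7 + 20 + 1 = 28.

28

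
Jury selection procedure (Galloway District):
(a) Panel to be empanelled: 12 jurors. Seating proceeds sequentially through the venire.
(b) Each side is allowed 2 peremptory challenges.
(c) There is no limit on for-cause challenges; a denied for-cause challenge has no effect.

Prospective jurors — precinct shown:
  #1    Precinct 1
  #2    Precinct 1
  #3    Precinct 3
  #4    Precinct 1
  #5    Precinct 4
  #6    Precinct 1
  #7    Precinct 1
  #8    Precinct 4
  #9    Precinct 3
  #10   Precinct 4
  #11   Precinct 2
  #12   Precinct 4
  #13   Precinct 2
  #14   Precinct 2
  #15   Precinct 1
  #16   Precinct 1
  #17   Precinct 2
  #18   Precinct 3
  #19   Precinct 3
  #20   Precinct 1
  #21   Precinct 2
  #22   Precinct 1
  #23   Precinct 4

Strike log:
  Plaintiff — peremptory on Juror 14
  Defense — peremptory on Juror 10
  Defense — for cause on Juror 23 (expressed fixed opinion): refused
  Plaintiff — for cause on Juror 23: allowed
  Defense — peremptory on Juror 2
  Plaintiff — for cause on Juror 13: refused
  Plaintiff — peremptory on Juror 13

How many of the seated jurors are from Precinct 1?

6

Removed: #2, #10, #13, #14, #23.
Seated jurors 1–12: #1, #3, #4, #5, #6, #7, #8, #9, #11, #12, #15, #16.
Of those, in Precinct 1: #1, #4, #6, #7, #15, #16 → 6.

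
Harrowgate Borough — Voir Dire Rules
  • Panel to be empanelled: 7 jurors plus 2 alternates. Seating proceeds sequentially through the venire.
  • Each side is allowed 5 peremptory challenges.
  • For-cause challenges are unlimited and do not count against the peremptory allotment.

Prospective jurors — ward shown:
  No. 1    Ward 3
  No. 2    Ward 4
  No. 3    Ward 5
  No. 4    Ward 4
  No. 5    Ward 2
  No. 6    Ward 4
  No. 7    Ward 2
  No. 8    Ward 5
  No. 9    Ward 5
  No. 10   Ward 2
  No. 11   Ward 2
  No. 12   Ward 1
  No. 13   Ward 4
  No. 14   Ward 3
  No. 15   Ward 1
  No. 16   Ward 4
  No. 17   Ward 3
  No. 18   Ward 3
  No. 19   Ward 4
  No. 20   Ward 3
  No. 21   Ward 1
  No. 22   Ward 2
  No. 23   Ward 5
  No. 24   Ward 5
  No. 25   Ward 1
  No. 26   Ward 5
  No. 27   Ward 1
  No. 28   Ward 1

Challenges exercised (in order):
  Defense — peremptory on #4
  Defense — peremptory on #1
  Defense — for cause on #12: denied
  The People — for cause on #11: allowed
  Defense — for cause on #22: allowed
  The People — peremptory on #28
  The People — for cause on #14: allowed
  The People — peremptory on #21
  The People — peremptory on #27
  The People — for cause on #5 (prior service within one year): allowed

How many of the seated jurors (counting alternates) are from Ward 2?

2

Removed: #1, #4, #5, #11, #14, #21, #22, #27, #28.
Seated (9 incl. alternates): #2, #3, #6, #7, #8, #9, #10, #12, #13.
Of those, in Ward 2: #7, #10 → 2.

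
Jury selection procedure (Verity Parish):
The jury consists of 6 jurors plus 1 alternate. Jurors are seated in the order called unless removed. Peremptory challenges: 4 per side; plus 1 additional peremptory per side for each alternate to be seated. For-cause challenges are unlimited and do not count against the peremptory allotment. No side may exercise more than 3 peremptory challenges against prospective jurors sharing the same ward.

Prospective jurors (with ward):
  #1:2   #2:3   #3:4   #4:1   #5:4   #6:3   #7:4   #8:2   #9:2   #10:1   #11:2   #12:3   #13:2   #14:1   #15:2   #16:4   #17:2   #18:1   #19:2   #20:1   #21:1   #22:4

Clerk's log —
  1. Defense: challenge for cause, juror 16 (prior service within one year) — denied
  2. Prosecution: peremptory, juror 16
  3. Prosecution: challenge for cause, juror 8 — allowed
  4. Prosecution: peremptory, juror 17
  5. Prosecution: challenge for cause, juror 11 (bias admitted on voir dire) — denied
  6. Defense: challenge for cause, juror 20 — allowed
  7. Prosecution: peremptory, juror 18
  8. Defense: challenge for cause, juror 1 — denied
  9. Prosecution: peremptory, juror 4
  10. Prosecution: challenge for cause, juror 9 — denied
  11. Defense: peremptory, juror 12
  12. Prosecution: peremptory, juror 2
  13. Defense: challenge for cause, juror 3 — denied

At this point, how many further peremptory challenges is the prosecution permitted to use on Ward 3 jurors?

0

Prosecution peremptories so far: #16, #17, #18, #4, #2 — 5 of 5 used, 0 left overall.
Against Ward 3: #2 — 1 used; per-ward cap 3 leaves 2.
Binding limit: min(0, 2) = 0.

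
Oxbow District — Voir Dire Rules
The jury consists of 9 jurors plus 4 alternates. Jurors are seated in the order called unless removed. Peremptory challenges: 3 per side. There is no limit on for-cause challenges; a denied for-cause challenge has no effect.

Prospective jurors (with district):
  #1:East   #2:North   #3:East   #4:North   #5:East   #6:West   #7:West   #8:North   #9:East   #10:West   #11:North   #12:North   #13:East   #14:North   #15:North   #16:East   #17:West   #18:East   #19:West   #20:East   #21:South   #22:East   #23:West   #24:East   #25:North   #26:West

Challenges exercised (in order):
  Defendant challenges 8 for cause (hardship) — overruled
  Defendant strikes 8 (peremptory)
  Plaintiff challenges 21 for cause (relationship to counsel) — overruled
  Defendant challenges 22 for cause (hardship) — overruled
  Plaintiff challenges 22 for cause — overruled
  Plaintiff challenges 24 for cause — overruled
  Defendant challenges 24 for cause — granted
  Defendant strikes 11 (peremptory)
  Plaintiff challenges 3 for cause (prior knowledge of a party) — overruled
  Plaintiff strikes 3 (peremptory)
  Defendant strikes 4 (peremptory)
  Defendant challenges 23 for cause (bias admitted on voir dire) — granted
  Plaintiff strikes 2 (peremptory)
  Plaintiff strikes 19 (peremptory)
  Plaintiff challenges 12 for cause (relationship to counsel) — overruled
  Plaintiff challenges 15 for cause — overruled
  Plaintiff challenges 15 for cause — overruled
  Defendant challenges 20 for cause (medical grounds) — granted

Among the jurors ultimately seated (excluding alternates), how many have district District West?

Removed: #2, #3, #4, #8, #11, #19, #20, #23, #24.
Seated jurors 1–9: #1, #5, #6, #7, #9, #10, #12, #13, #14 (alternates #15, #16, #17, #18 not counted).
Of those, in District West: #6, #7, #10 → 3.

3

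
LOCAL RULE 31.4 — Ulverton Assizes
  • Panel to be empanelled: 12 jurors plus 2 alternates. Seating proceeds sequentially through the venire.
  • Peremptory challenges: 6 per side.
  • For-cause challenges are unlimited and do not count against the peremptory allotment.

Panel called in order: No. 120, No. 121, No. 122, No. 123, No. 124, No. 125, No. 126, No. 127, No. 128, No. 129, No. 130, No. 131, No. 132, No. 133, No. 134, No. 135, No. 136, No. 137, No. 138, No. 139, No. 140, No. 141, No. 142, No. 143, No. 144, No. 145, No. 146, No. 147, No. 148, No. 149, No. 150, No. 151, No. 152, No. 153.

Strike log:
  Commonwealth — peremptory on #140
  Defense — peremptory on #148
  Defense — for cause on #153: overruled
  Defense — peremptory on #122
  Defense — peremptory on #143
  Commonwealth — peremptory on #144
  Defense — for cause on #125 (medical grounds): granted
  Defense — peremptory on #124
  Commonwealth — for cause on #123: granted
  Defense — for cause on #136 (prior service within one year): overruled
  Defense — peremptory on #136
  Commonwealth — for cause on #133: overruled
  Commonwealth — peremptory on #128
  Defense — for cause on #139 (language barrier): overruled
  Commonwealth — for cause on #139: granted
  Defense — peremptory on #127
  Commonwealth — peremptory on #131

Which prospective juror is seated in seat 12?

Removed: #122, #123, #124, #125, #127, #128, #131, #136, #139, #140, #143, #144, #148. (#133, #153 stay — for-cause denied.)
Seating in order: seats 1–12 → #120, #121, #126, #129, #130, #132, #133, #134, #135, #137, #138, #141; alternates → #142, #145.
So seat 12 is #141.

141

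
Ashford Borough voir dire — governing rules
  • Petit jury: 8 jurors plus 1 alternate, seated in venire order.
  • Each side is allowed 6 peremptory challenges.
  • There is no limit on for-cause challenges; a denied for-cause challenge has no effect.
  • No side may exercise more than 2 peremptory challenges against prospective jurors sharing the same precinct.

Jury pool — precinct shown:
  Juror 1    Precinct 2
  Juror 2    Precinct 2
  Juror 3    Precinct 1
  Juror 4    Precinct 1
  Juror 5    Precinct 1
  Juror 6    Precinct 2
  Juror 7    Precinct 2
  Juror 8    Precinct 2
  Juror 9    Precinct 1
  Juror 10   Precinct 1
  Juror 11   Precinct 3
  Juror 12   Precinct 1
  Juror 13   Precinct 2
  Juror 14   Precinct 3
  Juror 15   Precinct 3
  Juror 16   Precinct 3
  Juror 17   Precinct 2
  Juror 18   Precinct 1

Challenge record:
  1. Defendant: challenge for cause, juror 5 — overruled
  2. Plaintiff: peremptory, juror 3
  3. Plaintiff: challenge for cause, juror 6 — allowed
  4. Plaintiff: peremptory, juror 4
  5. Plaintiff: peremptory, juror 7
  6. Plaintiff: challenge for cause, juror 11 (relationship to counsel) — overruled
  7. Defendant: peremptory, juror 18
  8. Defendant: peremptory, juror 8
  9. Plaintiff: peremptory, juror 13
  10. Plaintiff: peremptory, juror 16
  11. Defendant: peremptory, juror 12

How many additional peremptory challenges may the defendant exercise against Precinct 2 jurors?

Defendant peremptories so far: #18, #8, #12 — 3 of 6 used, 3 left overall.
Against Precinct 2: #8 — 1 used; per-precinct cap 2 leaves 1.
Binding limit: min(3, 1) = 1.

1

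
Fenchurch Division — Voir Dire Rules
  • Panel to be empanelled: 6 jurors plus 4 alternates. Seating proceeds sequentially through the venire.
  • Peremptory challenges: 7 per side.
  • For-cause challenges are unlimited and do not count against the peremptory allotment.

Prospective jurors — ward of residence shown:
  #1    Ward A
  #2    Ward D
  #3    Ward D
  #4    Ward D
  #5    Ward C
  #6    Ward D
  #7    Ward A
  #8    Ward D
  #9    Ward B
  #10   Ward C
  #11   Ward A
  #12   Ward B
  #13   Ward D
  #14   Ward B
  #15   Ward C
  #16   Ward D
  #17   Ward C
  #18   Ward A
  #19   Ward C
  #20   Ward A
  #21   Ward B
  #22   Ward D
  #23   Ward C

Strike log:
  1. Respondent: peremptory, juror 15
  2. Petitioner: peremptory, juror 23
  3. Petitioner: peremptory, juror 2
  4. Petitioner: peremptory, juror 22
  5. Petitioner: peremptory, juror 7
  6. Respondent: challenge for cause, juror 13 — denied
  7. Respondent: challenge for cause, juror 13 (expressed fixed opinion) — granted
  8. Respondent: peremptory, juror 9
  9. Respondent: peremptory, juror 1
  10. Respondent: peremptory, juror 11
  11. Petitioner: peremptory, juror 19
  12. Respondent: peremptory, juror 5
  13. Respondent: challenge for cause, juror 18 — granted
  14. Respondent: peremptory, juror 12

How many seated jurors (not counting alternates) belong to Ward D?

4

Removed: #1, #2, #5, #7, #9, #11, #12, #13, #15, #18, #19, #22, #23.
Seated jurors 1–6: #3, #4, #6, #8, #10, #14 (alternates #16, #17, #20, #21 not counted).
Of those, in Ward D: #3, #4, #6, #8 → 4.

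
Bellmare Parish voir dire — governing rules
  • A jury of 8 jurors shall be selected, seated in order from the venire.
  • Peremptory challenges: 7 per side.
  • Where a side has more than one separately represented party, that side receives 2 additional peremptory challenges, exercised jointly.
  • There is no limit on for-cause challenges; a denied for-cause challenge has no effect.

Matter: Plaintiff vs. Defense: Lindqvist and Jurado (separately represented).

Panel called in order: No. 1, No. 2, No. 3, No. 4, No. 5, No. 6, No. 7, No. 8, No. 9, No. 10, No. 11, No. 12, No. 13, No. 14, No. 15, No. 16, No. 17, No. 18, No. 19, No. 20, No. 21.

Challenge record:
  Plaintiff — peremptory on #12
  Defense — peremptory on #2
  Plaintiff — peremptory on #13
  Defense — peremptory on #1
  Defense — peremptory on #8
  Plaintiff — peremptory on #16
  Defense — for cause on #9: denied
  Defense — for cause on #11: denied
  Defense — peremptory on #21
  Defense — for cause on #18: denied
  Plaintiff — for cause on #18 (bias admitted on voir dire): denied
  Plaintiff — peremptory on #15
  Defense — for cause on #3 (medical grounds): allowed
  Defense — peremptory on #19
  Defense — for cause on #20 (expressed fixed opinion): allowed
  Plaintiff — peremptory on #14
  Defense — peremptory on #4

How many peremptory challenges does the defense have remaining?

3

Defense allotment: 7 base + 2 multi-party = 9.
Defense peremptories used: #2, #1, #8, #21, #19, #4 — 6 (for-cause on #9, #11, #18, #3, #20 don't count).
Remaining: 9 − 6 = 3.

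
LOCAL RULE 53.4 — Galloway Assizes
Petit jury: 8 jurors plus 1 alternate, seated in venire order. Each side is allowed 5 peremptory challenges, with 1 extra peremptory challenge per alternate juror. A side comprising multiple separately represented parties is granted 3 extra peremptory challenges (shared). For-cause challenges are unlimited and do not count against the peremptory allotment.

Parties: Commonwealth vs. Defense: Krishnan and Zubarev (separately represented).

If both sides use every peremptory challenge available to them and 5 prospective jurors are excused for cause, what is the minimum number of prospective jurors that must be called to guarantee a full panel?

Seats to fill: 8 + 1 alternates = 9.
Peremptories — Commonwealth: 5 + 1×1 = 6; Defense: 5 + 1×1 + 3 = 9; total 15.
For-cause removals: 5.
Minimum venire: 9 + 15 + 5 = 29.

29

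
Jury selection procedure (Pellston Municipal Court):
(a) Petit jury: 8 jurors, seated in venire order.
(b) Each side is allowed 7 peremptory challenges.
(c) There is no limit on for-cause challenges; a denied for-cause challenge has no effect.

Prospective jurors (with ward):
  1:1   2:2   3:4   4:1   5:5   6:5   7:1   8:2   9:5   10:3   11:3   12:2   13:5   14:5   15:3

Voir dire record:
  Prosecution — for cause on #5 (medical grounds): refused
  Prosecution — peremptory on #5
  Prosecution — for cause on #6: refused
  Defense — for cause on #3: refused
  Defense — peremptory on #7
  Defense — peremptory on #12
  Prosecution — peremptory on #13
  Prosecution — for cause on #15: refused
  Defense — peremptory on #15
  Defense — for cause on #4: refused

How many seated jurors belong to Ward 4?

1

Removed: #5, #7, #12, #13, #15.
Seated jurors 1–8: #1, #2, #3, #4, #6, #8, #9, #10.
Of those, in Ward 4: #3 → 1.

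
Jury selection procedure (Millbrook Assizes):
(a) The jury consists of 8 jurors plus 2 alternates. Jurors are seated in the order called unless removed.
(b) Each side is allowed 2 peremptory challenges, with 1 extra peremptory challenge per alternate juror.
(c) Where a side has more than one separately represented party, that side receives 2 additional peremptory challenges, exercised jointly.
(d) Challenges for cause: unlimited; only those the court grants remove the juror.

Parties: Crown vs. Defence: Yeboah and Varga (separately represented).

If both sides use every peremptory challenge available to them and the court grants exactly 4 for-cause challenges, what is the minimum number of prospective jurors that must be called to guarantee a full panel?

24

Seats to fill: 8 + 2 alternates = 10.
Peremptories — Crown: 2 + 1×2 = 4; Defence: 2 + 1×2 + 2 = 6; total 10.
For-cause removals: 4.
Minimum venire: 10 + 10 + 4 = 24.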